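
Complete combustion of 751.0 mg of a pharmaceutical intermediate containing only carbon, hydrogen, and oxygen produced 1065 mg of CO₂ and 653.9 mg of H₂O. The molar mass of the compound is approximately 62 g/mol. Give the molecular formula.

C2H6O2

mol C = 1.065 g CO₂ ÷ 44.009 g/mol = 0.024200 mol
mol H = 2 × 0.6539 g H₂O ÷ 18.015 g/mol = 0.072595 mol
mass O = 0.7510 − (0.29066 + 0.073176) = 0.38716 g → mol O = 0.38716 ÷ 15.999 = 0.024199 mol
Divide by the smallest (0.024199 mol): C 1.000, H 3.000, O 1.000
Empirical formula: CH3O
Empirical-formula mass = 31.03 g/mol; 62 ÷ 31.03 ≈ 2, so the molecular formula is C2H6O2.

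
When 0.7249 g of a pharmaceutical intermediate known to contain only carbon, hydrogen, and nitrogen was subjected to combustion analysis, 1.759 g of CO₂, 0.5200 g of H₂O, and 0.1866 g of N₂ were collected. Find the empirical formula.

C9H13N3

mol C = 1.759 g CO₂ ÷ 44.009 g/mol = 0.039969 mol
mol H = 2 × 0.5200 g H₂O ÷ 18.015 g/mol = 0.057730 mol
mol N = 2 × 0.1866 g N₂ ÷ 28.014 g/mol = 0.013322 mol
Divide by the smallest (0.013322 mol): C 3.000, H 4.333, N 1.000
Multiplying each by 3 gives whole numbers: C 9.00, H 13.00, N 3.00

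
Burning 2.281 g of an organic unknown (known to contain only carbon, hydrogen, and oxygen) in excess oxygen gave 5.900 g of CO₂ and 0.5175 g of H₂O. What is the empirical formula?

C7H3O2

mol C = 5.900 g CO₂ ÷ 44.009 g/mol = 0.13406 mol
mol H = 2 × 0.5175 g H₂O ÷ 18.015 g/mol = 0.057452 mol
mass O = 2.281 − (1.6102 + 0.057912) = 0.61285 g → mol O = 0.61285 ÷ 15.999 = 0.038306 mol
Divide by the smallest (0.038306 mol): C 3.500, H 1.500, O 1.000
Multiplying each by 2 gives whole numbers: C 7.00, H 3.00, O 2.00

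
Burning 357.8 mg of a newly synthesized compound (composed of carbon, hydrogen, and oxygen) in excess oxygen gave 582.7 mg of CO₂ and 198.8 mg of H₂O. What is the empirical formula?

C6H10O5

mol C = 0.5827 g CO₂ ÷ 44.009 g/mol = 0.013240 mol
mol H = 2 × 0.1988 g H₂O ÷ 18.015 g/mol = 0.022070 mol
mass O = 0.3578 − (0.15903 + 0.022247) = 0.17652 g → mol O = 0.17652 ÷ 15.999 = 0.011033 mol
Divide by the smallest (0.011033 mol): C 1.200, H 2.000, O 1.000
Multiplying each by 5 gives whole numbers: C 6.00, H 10.00, O 5.00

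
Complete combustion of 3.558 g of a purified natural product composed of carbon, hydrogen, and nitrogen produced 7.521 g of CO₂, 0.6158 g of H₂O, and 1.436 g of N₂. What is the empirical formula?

C5H2N3

mol C = 7.521 g CO₂ ÷ 44.009 g/mol = 0.17090 mol
mol H = 2 × 0.6158 g H₂O ÷ 18.015 g/mol = 0.068365 mol
mol N = 2 × 1.436 g N₂ ÷ 28.014 g/mol = 0.10252 mol
Divide by the smallest (0.068365 mol): C 2.500, H 1.000, N 1.500
Multiplying each by 2 gives whole numbers: C 5.00, H 2.00, N 3.00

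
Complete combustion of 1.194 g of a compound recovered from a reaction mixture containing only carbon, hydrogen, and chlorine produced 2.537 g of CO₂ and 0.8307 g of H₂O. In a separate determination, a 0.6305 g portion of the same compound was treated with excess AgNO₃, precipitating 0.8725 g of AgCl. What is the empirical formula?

mol C = 2.537 g CO₂ ÷ 44.009 g/mol = 0.057647 mol
mol H = 2 × 0.8307 g H₂O ÷ 18.015 g/mol = 0.092223 mol
From the AgCl data: mol Cl per gram of compound = (0.8725 ÷ 143.318) ÷ 0.6305 = 0.0096556 mol/g, so in the 1.194 g combustion sample mol Cl = 0.011529 mol
Divide by the smallest (0.011529 mol): C 5.000, H 7.999, Cl 1.000

C5H8Cl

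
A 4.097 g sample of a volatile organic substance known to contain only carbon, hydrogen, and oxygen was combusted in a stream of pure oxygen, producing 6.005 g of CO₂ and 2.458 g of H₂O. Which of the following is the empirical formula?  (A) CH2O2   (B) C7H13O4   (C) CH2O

mol C = 6.005 g CO₂ ÷ 44.009 g/mol = 0.13645 mol
mol H = 2 × 2.458 g H₂O ÷ 18.015 g/mol = 0.27288 mol
mass O = 4.097 − (1.6389 + 0.27507) = 2.1830 g → mol O = 2.1830 ÷ 15.999 = 0.13645 mol
Divide by the smallest (0.13645 mol): C 1.000, H 2.000, O 1.000

(C) CH2O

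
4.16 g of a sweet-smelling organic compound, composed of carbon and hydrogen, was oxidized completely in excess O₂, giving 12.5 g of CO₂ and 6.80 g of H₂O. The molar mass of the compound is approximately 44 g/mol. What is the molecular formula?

C3H8

mol C = 12.5 g CO₂ ÷ 44.009 g/mol = 0.2840 mol
mol H = 2 × 6.80 g H₂O ÷ 18.015 g/mol = 0.7549 mol
Divide by the smallest (0.2840 mol): C 1.000, H 2.658
Multiplying each by 3 gives whole numbers: C 3.00, H 7.97
Empirical formula: C3H8
Empirical-formula mass = 44.10 g/mol; 44 ÷ 44.10 ≈ 1, so the molecular formula is C3H8.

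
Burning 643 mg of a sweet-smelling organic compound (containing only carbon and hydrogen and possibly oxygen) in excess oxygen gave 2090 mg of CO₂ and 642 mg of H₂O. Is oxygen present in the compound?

mol C = 2.09 g CO₂ ÷ 44.009 g/mol = 0.04749 mol
mol H = 2 × 0.642 g H₂O ÷ 18.015 g/mol = 0.07127 mol
C and H together account for 0.6422 g — essentially the entire 0.643 g sample — so the compound contains no oxygen.

no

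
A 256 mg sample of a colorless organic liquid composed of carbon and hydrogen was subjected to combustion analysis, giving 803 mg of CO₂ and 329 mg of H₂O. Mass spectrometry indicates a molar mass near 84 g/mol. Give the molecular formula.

mol C = 0.803 g CO₂ ÷ 44.009 g/mol = 0.01825 mol
mol H = 2 × 0.329 g H₂O ÷ 18.015 g/mol = 0.03653 mol
Divide by the smallest (0.01825 mol): C 1.000, H 2.002
Empirical formula: CH2
Empirical-formula mass = 14.03 g/mol; 84 ÷ 14.03 ≈ 6, so the molecular formula is C6H12.

C6H12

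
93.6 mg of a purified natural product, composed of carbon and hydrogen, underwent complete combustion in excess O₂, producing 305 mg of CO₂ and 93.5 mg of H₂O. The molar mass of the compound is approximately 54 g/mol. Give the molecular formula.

C4H6

mol C = 0.305 g CO₂ ÷ 44.009 g/mol = 0.006930 mol
mol H = 2 × 0.0935 g H₂O ÷ 18.015 g/mol = 0.01038 mol
Divide by the smallest (0.006930 mol): C 1.000, H 1.498
Multiplying each by 2 gives whole numbers: C 2.00, H 3.00
Empirical formula: C2H3
Empirical-formula mass = 27.05 g/mol; 54 ÷ 27.05 ≈ 2, so the molecular formula is C4H6.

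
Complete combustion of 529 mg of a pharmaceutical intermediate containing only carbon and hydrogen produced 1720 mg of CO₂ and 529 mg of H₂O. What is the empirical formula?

C2H3

mol C = 1.72 g CO₂ ÷ 44.009 g/mol = 0.03908 mol
mol H = 2 × 0.529 g H₂O ÷ 18.015 g/mol = 0.05873 mol
Divide by the smallest (0.03908 mol): C 1.000, H 1.503
Multiplying each by 2 gives whole numbers: C 2.00, H 3.01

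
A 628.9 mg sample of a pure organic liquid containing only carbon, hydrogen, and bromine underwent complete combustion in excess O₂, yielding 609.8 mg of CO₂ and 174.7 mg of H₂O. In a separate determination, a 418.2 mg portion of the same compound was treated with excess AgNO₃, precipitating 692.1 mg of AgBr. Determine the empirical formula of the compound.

C5H7Br2

mol C = 0.6098 g CO₂ ÷ 44.009 g/mol = 0.013856 mol
mol H = 2 × 0.1747 g H₂O ÷ 18.015 g/mol = 0.019395 mol
From the AgBr data: mol Br per gram of compound = (0.6921 ÷ 187.772) ÷ 0.4182 = 0.0088136 mol/g, so in the 0.6289 g combustion sample mol Br = 0.0055429 mol
Divide by the smallest (0.0055429 mol): C 2.500, H 3.499, Br 1.000
Multiplying each by 2 gives whole numbers: C 5.00, H 7.00, Br 2.00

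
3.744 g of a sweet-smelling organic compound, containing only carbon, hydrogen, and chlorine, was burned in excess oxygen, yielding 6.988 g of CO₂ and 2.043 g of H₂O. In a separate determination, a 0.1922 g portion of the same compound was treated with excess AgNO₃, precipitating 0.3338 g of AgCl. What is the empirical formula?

C7H10Cl2

mol C = 6.988 g CO₂ ÷ 44.009 g/mol = 0.15879 mol
mol H = 2 × 2.043 g H₂O ÷ 18.015 g/mol = 0.22681 mol
From the AgCl data: mol Cl per gram of compound = (0.3338 ÷ 143.318) ÷ 0.1922 = 0.012118 mol/g, so in the 3.744 g combustion sample mol Cl = 0.045370 mol
Divide by the smallest (0.045370 mol): C 3.500, H 4.999, Cl 1.000
Multiplying each by 2 gives whole numbers: C 7.00, H 10.00, Cl 2.00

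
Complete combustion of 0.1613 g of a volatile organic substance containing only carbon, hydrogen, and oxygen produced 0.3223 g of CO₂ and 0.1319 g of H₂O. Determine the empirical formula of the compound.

C2H4O

mol C = 0.3223 g CO₂ ÷ 44.009 g/mol = 0.0073235 mol
mol H = 2 × 0.1319 g H₂O ÷ 18.015 g/mol = 0.014643 mol
mass O = 0.1613 − (0.087963 + 0.014760) = 0.058577 g → mol O = 0.058577 ÷ 15.999 = 0.0036613 mol
Divide by the smallest (0.0036613 mol): C 2.000, H 4.000, O 1.000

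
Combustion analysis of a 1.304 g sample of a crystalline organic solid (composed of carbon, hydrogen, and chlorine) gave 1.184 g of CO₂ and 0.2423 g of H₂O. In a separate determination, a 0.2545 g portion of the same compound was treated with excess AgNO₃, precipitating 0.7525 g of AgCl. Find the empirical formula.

CHCl

mol C = 1.184 g CO₂ ÷ 44.009 g/mol = 0.026904 mol
mol H = 2 × 0.2423 g H₂O ÷ 18.015 g/mol = 0.026900 mol
From the AgCl data: mol Cl per gram of compound = (0.7525 ÷ 143.318) ÷ 0.2545 = 0.020631 mol/g, so in the 1.304 g combustion sample mol Cl = 0.026903 mol
Divide by the smallest (0.026900 mol): C 1.000, H 1.000, Cl 1.000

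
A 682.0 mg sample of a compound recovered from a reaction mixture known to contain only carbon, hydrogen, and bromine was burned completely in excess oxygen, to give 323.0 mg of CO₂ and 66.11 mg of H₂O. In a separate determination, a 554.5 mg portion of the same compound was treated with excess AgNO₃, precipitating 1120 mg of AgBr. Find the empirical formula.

CHBr

mol C = 0.3230 g CO₂ ÷ 44.009 g/mol = 0.0073394 mol
mol H = 2 × 0.06611 g H₂O ÷ 18.015 g/mol = 0.0073394 mol
From the AgBr data: mol Br per gram of compound = (1.120 ÷ 187.772) ÷ 0.5545 = 0.010757 mol/g, so in the 0.6820 g combustion sample mol Br = 0.0073362 mol
Divide by the smallest (0.0073362 mol): C 1.000, H 1.000, Br 1.000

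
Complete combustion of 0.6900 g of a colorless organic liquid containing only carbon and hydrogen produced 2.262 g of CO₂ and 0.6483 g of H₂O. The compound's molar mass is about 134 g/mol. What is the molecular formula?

mol C = 2.262 g CO₂ ÷ 44.009 g/mol = 0.051399 mol
mol H = 2 × 0.6483 g H₂O ÷ 18.015 g/mol = 0.071973 mol
Divide by the smallest (0.051399 mol): C 1.000, H 1.400
Multiplying each by 5 gives whole numbers: C 5.00, H 7.00
Empirical formula: C5H7
Empirical-formula mass = 67.11 g/mol; 134 ÷ 67.11 ≈ 2, so the molecular formula is C10H14.

C10H14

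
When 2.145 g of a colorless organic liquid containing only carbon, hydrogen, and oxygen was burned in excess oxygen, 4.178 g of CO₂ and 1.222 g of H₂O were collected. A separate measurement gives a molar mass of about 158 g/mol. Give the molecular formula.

C7H10O4

mol C = 4.178 g CO₂ ÷ 44.009 g/mol = 0.094935 mol
mol H = 2 × 1.222 g H₂O ÷ 18.015 g/mol = 0.13566 mol
mass O = 2.145 − (1.1403 + 0.13675) = 0.86798 g → mol O = 0.86798 ÷ 15.999 = 0.054252 mol
Divide by the smallest (0.054252 mol): C 1.750, H 2.501, O 1.000
Multiplying each by 4 gives whole numbers: C 7.00, H 10.00, O 4.00
Empirical formula: C7H10O4
Empirical-formula mass = 158.15 g/mol; 158 ÷ 158.15 ≈ 1, so the molecular formula is C7H10O4.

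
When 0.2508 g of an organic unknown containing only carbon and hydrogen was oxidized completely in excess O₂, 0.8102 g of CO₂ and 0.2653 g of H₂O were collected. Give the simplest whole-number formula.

mol C = 0.8102 g CO₂ ÷ 44.009 g/mol = 0.018410 mol
mol H = 2 × 0.2653 g H₂O ÷ 18.015 g/mol = 0.029453 mol
Divide by the smallest (0.018410 mol): C 1.000, H 1.600
Multiplying each by 5 gives whole numbers: C 5.00, H 8.00

C5H8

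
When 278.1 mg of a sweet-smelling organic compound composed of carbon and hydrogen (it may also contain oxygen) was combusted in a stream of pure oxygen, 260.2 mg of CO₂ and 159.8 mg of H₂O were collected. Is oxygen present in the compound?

yes

mol C = 0.2602 g CO₂ ÷ 44.009 g/mol = 0.0059124 mol
mol H = 2 × 0.1598 g H₂O ÷ 18.015 g/mol = 0.017741 mol
C and H account for only 0.088897 g of the 0.2781 g sample; the remaining 0.18920 g must be oxygen.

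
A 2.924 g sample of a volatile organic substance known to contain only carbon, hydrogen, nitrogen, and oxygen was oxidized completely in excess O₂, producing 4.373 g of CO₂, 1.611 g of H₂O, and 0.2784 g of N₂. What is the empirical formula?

mol C = 4.373 g CO₂ ÷ 44.009 g/mol = 0.099366 mol
mol H = 2 × 1.611 g H₂O ÷ 18.015 g/mol = 0.17885 mol
mol N = 2 × 0.2784 g N₂ ÷ 28.014 g/mol = 0.019876 mol
mass O = 2.924 − (1.1935 + 0.18028 + 0.27840) = 1.2718 g → mol O = 1.2718 ÷ 15.999 = 0.079495 mol
Divide by the smallest (0.019876 mol): C 4.999, H 8.998, N 1.000, O 4.000

C5H9NO4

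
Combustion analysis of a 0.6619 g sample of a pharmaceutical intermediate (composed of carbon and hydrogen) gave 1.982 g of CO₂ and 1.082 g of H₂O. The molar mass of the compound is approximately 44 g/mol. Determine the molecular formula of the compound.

mol C = 1.982 g CO₂ ÷ 44.009 g/mol = 0.045036 mol
mol H = 2 × 1.082 g H₂O ÷ 18.015 g/mol = 0.12012 mol
Divide by the smallest (0.045036 mol): C 1.000, H 2.667
Multiplying each by 3 gives whole numbers: C 3.00, H 8.00
Empirical formula: C3H8
Empirical-formula mass = 44.10 g/mol; 44 ÷ 44.10 ≈ 1, so the molecular formula is C3H8.

C3H8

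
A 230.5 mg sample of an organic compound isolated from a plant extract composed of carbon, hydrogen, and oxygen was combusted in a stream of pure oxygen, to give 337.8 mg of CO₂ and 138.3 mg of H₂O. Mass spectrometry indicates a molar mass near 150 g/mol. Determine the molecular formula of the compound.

C5H10O5

mol C = 0.3378 g CO₂ ÷ 44.009 g/mol = 0.0076757 mol
mol H = 2 × 0.1383 g H₂O ÷ 18.015 g/mol = 0.015354 mol
mass O = 0.2305 − (0.092193 + 0.015477) = 0.12283 g → mol O = 0.12283 ÷ 15.999 = 0.0076774 mol
Divide by the smallest (0.0076757 mol): C 1.000, H 2.000, O 1.000
Empirical formula: CH2O
Empirical-formula mass = 30.03 g/mol; 150 ÷ 30.03 ≈ 5, so the molecular formula is C5H10O5.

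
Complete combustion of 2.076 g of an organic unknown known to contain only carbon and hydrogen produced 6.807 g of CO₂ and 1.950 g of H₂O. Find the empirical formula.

mol C = 6.807 g CO₂ ÷ 44.009 g/mol = 0.15467 mol
mol H = 2 × 1.950 g H₂O ÷ 18.015 g/mol = 0.21649 mol
Divide by the smallest (0.15467 mol): C 1.000, H 1.400
Multiplying each by 5 gives whole numbers: C 5.00, H 7.00

C5H7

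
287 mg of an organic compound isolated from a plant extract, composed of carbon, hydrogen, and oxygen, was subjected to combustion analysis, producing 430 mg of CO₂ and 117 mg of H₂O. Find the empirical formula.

mol C = 0.430 g CO₂ ÷ 44.009 g/mol = 0.009771 mol
mol H = 2 × 0.117 g H₂O ÷ 18.015 g/mol = 0.01299 mol
mass O = 0.287 − (0.1174 + 0.01309) = 0.1566 g → mol O = 0.1566 ÷ 15.999 = 0.009785 mol
Divide by the smallest (0.009771 mol): C 1.000, H 1.329, O 1.001
Multiplying each by 3 gives whole numbers: C 3.00, H 3.99, O 3.00

C3H4O3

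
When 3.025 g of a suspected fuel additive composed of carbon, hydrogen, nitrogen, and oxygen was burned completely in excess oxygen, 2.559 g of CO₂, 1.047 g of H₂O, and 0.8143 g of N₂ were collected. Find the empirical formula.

mol C = 2.559 g CO₂ ÷ 44.009 g/mol = 0.058147 mol
mol H = 2 × 1.047 g H₂O ÷ 18.015 g/mol = 0.11624 mol
mol N = 2 × 0.8143 g N₂ ÷ 28.014 g/mol = 0.058135 mol
mass O = 3.025 − (0.69841 + 0.11717 + 0.81430) = 1.3951 g → mol O = 1.3951 ÷ 15.999 = 0.087201 mol
Divide by the smallest (0.058135 mol): C 1.000, H 1.999, N 1.000, O 1.500
Multiplying each by 2 gives whole numbers: C 2.00, H 4.00, N 2.00, O 3.00

C2H4N2O3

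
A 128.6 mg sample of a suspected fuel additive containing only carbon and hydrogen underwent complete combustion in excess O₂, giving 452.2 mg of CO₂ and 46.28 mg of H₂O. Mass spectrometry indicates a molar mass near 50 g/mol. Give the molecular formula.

mol C = 0.4522 g CO₂ ÷ 44.009 g/mol = 0.010275 mol
mol H = 2 × 0.04628 g H₂O ÷ 18.015 g/mol = 0.0051379 mol
Divide by the smallest (0.0051379 mol): C 2.000, H 1.000
Empirical formula: C2H
Empirical-formula mass = 25.03 g/mol; 50 ÷ 25.03 ≈ 2, so the molecular formula is C4H2.

C4H2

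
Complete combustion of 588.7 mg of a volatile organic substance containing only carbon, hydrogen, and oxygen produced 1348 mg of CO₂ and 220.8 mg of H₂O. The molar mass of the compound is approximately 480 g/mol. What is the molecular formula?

mol C = 1.348 g CO₂ ÷ 44.009 g/mol = 0.030630 mol
mol H = 2 × 0.2208 g H₂O ÷ 18.015 g/mol = 0.024513 mol
mass O = 0.5887 − (0.36790 + 0.024709) = 0.19609 g → mol O = 0.19609 ÷ 15.999 = 0.012257 mol
Divide by the smallest (0.012257 mol): C 2.499, H 2.000, O 1.000
Multiplying each by 2 gives whole numbers: C 5.00, H 4.00, O 2.00
Empirical formula: C5H4O2
Empirical-formula mass = 96.08 g/mol; 480 ÷ 96.08 ≈ 5, so the molecular formula is C25H20O10.

C25H20O10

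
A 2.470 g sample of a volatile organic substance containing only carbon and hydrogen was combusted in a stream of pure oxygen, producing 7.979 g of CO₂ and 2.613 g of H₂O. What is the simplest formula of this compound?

mol C = 7.979 g CO₂ ÷ 44.009 g/mol = 0.18130 mol
mol H = 2 × 2.613 g H₂O ÷ 18.015 g/mol = 0.29009 mol
Divide by the smallest (0.18130 mol): C 1.000, H 1.600
Multiplying each by 5 gives whole numbers: C 5.00, H 8.00

C5H8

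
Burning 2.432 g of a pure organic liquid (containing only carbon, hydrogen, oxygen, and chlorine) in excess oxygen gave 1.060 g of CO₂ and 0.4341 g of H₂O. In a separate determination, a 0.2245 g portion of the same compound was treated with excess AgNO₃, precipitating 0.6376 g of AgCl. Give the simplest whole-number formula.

mol C = 1.060 g CO₂ ÷ 44.009 g/mol = 0.024086 mol
mol H = 2 × 0.4341 g H₂O ÷ 18.015 g/mol = 0.048193 mol
From the AgCl data: mol Cl per gram of compound = (0.6376 ÷ 143.318) ÷ 0.2245 = 0.019817 mol/g, so in the 2.432 g combustion sample mol Cl = 0.048194 mol
mass O = 2.432 − (0.28930 + 0.048579 + 1.7085) = 0.38564 g → mol O = 0.38564 ÷ 15.999 = 0.024104 mol
Divide by the smallest (0.024086 mol): C 1.000, H 2.001, Cl 2.001, O 1.001

CH2Cl2O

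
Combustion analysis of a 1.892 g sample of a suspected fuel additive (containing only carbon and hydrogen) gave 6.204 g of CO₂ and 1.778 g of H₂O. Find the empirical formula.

mol C = 6.204 g CO₂ ÷ 44.009 g/mol = 0.14097 mol
mol H = 2 × 1.778 g H₂O ÷ 18.015 g/mol = 0.19739 mol
Divide by the smallest (0.14097 mol): C 1.000, H 1.400
Multiplying each by 5 gives whole numbers: C 5.00, H 7.00

C5H7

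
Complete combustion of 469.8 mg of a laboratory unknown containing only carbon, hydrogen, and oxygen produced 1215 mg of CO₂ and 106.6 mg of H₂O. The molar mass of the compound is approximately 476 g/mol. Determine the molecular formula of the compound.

C28H12O8

mol C = 1.215 g CO₂ ÷ 44.009 g/mol = 0.027608 mol
mol H = 2 × 0.1066 g H₂O ÷ 18.015 g/mol = 0.011835 mol
mass O = 0.4698 − (0.33160 + 0.011929) = 0.12627 g → mol O = 0.12627 ÷ 15.999 = 0.0078924 mol
Divide by the smallest (0.0078924 mol): C 3.498, H 1.499, O 1.000
Multiplying each by 2 gives whole numbers: C 7.00, H 3.00, O 2.00
Empirical formula: C7H3O2
Empirical-formula mass = 119.10 g/mol; 476 ÷ 119.10 ≈ 4, so the molecular formula is C28H12O8.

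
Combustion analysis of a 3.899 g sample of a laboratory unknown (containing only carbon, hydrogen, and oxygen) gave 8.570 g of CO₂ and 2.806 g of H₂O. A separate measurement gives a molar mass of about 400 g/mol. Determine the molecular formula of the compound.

mol C = 8.570 g CO₂ ÷ 44.009 g/mol = 0.19473 mol
mol H = 2 × 2.806 g H₂O ÷ 18.015 g/mol = 0.31152 mol
mass O = 3.899 − (2.3389 + 0.31401) = 1.2461 g → mol O = 1.2461 ÷ 15.999 = 0.077883 mol
Divide by the smallest (0.077883 mol): C 2.500, H 4.000, O 1.000
Multiplying each by 2 gives whole numbers: C 5.00, H 8.00, O 2.00
Empirical formula: C5H8O2
Empirical-formula mass = 100.12 g/mol; 400 ÷ 100.12 ≈ 4, so the molecular formula is C20H32O8.

C20H32O8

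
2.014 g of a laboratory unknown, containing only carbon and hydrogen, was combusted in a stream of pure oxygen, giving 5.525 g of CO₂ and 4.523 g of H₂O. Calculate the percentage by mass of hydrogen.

mol C = 5.525 g CO₂ ÷ 44.009 g/mol = 0.12554 mol
mol H = 2 × 4.523 g H₂O ÷ 18.015 g/mol = 0.50214 mol
mass % H = 0.50615 g ÷ 2.014 g × 100%

25.13%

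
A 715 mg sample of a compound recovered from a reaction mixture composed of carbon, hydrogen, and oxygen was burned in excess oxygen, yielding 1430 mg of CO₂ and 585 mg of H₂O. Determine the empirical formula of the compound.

C2H4O

mol C = 1.43 g CO₂ ÷ 44.009 g/mol = 0.03249 mol
mol H = 2 × 0.585 g H₂O ÷ 18.015 g/mol = 0.06495 mol
mass O = 0.715 − (0.3903 + 0.06547) = 0.2593 g → mol O = 0.2593 ÷ 15.999 = 0.01620 mol
Divide by the smallest (0.01620 mol): C 2.005, H 4.008, O 1.000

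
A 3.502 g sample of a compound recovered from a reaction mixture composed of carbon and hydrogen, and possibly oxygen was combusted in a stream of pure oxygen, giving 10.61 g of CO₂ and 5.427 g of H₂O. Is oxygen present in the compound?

no

mol C = 10.61 g CO₂ ÷ 44.009 g/mol = 0.24109 mol
mol H = 2 × 5.427 g H₂O ÷ 18.015 g/mol = 0.60250 mol
C and H together account for 3.5030 g — essentially the entire 3.502 g sample — so the compound contains no oxygen.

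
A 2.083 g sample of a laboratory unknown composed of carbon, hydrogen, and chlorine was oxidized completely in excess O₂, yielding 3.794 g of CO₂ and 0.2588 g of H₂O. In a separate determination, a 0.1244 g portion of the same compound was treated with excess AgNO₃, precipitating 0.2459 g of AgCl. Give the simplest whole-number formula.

mol C = 3.794 g CO₂ ÷ 44.009 g/mol = 0.086210 mol
mol H = 2 × 0.2588 g H₂O ÷ 18.015 g/mol = 0.028732 mol
From the AgCl data: mol Cl per gram of compound = (0.2459 ÷ 143.318) ÷ 0.1244 = 0.013792 mol/g, so in the 2.083 g combustion sample mol Cl = 0.028729 mol
Divide by the smallest (0.028729 mol): C 3.001, H 1.000, Cl 1.000

C3HCl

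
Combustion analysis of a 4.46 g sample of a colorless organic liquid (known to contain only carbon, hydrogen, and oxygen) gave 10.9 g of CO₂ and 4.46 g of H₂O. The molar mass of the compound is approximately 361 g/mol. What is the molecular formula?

mol C = 10.9 g CO₂ ÷ 44.009 g/mol = 0.2477 mol
mol H = 2 × 4.46 g H₂O ÷ 18.015 g/mol = 0.4951 mol
mass O = 4.46 − (2.975 + 0.4991) = 0.9861 g → mol O = 0.9861 ÷ 15.999 = 0.06163 mol
Divide by the smallest (0.06163 mol): C 4.019, H 8.034, O 1.000
Empirical formula: C4H8O
Empirical-formula mass = 72.11 g/mol; 361 ÷ 72.11 ≈ 5, so the molecular formula is C20H40O5.

C20H40O5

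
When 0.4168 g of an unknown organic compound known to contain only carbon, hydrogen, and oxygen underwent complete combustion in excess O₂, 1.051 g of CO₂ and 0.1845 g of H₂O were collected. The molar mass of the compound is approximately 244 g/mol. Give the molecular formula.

mol C = 1.051 g CO₂ ÷ 44.009 g/mol = 0.023881 mol
mol H = 2 × 0.1845 g H₂O ÷ 18.015 g/mol = 0.020483 mol
mass O = 0.4168 − (0.28684 + 0.020647) = 0.10931 g → mol O = 0.10931 ÷ 15.999 = 0.0068325 mol
Divide by the smallest (0.0068325 mol): C 3.495, H 2.998, O 1.000
Multiplying each by 2 gives whole numbers: C 6.99, H 6.00, O 2.00
Empirical formula: C7H6O2
Empirical-formula mass = 122.12 g/mol; 244 ÷ 122.12 ≈ 2, so the molecular formula is C14H12O4.

C14H12O4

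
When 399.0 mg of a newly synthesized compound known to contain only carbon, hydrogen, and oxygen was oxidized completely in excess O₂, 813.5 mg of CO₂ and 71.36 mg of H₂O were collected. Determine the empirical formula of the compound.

mol C = 0.8135 g CO₂ ÷ 44.009 g/mol = 0.018485 mol
mol H = 2 × 0.07136 g H₂O ÷ 18.015 g/mol = 0.0079223 mol
mass O = 0.3990 − (0.22202 + 0.0079857) = 0.16899 g → mol O = 0.16899 ÷ 15.999 = 0.010563 mol
Divide by the smallest (0.0079223 mol): C 2.333, H 1.000, O 1.333
Multiplying each by 3 gives whole numbers: C 7.00, H 3.00, O 4.00

C7H3O4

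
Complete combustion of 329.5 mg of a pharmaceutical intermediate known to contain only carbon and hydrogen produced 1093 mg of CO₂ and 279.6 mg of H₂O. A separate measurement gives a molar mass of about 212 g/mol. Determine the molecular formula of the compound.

mol C = 1.093 g CO₂ ÷ 44.009 g/mol = 0.024836 mol
mol H = 2 × 0.2796 g H₂O ÷ 18.015 g/mol = 0.031041 mol
Divide by the smallest (0.024836 mol): C 1.000, H 1.250
Multiplying each by 4 gives whole numbers: C 4.00, H 5.00
Empirical formula: C4H5
Empirical-formula mass = 53.08 g/mol; 212 ÷ 53.08 ≈ 4, so the molecular formula is C16H20.

C16H20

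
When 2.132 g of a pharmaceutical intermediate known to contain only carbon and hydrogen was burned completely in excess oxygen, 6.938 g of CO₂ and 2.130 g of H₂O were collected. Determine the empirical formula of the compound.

C2H3

mol C = 6.938 g CO₂ ÷ 44.009 g/mol = 0.15765 mol
mol H = 2 × 2.130 g H₂O ÷ 18.015 g/mol = 0.23647 mol
Divide by the smallest (0.15765 mol): C 1.000, H 1.500
Multiplying each by 2 gives whole numbers: C 2.00, H 3.00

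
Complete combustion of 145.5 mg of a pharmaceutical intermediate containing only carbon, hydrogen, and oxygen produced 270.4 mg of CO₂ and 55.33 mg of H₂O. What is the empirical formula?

mol C = 0.2704 g CO₂ ÷ 44.009 g/mol = 0.0061442 mol
mol H = 2 × 0.05533 g H₂O ÷ 18.015 g/mol = 0.0061427 mol
mass O = 0.1455 − (0.073798 + 0.0061918) = 0.065510 g → mol O = 0.065510 ÷ 15.999 = 0.0040946 mol
Divide by the smallest (0.0040946 mol): C 1.501, H 1.500, O 1.000
Multiplying each by 2 gives whole numbers: C 3.00, H 3.00, O 2.00

C3H3O2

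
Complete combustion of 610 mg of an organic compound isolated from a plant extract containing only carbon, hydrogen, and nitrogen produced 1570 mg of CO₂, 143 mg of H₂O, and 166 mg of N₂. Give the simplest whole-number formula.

C9H4N3

mol C = 1.57 g CO₂ ÷ 44.009 g/mol = 0.03567 mol
mol H = 2 × 0.143 g H₂O ÷ 18.015 g/mol = 0.01588 mol
mol N = 2 × 0.166 g N₂ ÷ 28.014 g/mol = 0.01185 mol
Divide by the smallest (0.01185 mol): C 3.010, H 1.340, N 1.000
Multiplying each by 3 gives whole numbers: C 9.03, H 4.02, N 3.00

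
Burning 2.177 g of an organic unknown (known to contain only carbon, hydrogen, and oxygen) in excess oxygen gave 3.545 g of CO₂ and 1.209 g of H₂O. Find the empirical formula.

C6H10O5

mol C = 3.545 g CO₂ ÷ 44.009 g/mol = 0.080552 mol
mol H = 2 × 1.209 g H₂O ÷ 18.015 g/mol = 0.13422 mol
mass O = 2.177 − (0.96751 + 0.13530) = 1.0742 g → mol O = 1.0742 ÷ 15.999 = 0.067142 mol
Divide by the smallest (0.067142 mol): C 1.200, H 1.999, O 1.000
Multiplying each by 5 gives whole numbers: C 6.00, H 10.00, O 5.00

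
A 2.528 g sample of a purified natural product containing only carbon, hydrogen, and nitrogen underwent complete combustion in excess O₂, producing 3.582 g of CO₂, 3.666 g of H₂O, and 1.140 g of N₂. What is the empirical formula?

CH5N

mol C = 3.582 g CO₂ ÷ 44.009 g/mol = 0.081392 mol
mol H = 2 × 3.666 g H₂O ÷ 18.015 g/mol = 0.40699 mol
mol N = 2 × 1.140 g N₂ ÷ 28.014 g/mol = 0.081388 mol
Divide by the smallest (0.081388 mol): C 1.000, H 5.001, N 1.000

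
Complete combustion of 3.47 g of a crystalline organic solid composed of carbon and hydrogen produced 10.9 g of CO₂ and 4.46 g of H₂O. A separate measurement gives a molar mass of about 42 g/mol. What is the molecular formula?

mol C = 10.9 g CO₂ ÷ 44.009 g/mol = 0.2477 mol
mol H = 2 × 4.46 g H₂O ÷ 18.015 g/mol = 0.4951 mol
Divide by the smallest (0.2477 mol): C 1.000, H 1.999
Empirical formula: CH2
Empirical-formula mass = 14.03 g/mol; 42 ÷ 14.03 ≈ 3, so the molecular formula is C3H6.

C3H6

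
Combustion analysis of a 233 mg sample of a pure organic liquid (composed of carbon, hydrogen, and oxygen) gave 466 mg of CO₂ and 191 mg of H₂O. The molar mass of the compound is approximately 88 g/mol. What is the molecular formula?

mol C = 0.466 g CO₂ ÷ 44.009 g/mol = 0.01059 mol
mol H = 2 × 0.191 g H₂O ÷ 18.015 g/mol = 0.02120 mol
mass O = 0.233 − (0.1272 + 0.02137) = 0.08444 g → mol O = 0.08444 ÷ 15.999 = 0.005278 mol
Divide by the smallest (0.005278 mol): C 2.006, H 4.017, O 1.000
Empirical formula: C2H4O
Empirical-formula mass = 44.05 g/mol; 88 ÷ 44.05 ≈ 2, so the molecular formula is C4H8O2.

C4H8O2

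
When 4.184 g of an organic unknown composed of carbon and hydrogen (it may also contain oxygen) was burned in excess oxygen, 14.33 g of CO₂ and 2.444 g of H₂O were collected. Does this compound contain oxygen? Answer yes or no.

mol C = 14.33 g CO₂ ÷ 44.009 g/mol = 0.32562 mol
mol H = 2 × 2.444 g H₂O ÷ 18.015 g/mol = 0.27133 mol
C and H together account for 4.1845 g — essentially the entire 4.184 g sample — so the compound contains no oxygen.

no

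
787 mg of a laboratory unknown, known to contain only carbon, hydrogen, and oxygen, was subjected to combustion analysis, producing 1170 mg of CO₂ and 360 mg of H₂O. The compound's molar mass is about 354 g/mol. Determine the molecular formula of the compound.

mol C = 1.17 g CO₂ ÷ 44.009 g/mol = 0.02659 mol
mol H = 2 × 0.360 g H₂O ÷ 18.015 g/mol = 0.03997 mol
mass O = 0.787 − (0.3193 + 0.04029) = 0.4274 g → mol O = 0.4274 ÷ 15.999 = 0.02671 mol
Divide by the smallest (0.02659 mol): C 1.000, H 1.503, O 1.005
Multiplying each by 2 gives whole numbers: C 2.00, H 3.01, O 2.01
Empirical formula: C2H3O2
Empirical-formula mass = 59.04 g/mol; 354 ÷ 59.04 ≈ 6, so the molecular formula is C12H18O12.

C12H18O12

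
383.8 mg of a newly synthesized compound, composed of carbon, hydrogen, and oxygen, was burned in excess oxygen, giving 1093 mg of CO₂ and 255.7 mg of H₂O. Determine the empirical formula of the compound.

mol C = 1.093 g CO₂ ÷ 44.009 g/mol = 0.024836 mol
mol H = 2 × 0.2557 g H₂O ÷ 18.015 g/mol = 0.028387 mol
mass O = 0.3838 − (0.29830 + 0.028615) = 0.056882 g → mol O = 0.056882 ÷ 15.999 = 0.0035554 mol
Divide by the smallest (0.0035554 mol): C 6.985, H 7.984, O 1.000

C7H8O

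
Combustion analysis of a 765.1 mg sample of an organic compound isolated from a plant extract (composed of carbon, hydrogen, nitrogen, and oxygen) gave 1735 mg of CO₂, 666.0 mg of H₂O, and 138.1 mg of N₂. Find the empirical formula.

C8H15N2O

mol C = 1.735 g CO₂ ÷ 44.009 g/mol = 0.039424 mol
mol H = 2 × 0.6660 g H₂O ÷ 18.015 g/mol = 0.073938 mol
mol N = 2 × 0.1381 g N₂ ÷ 28.014 g/mol = 0.0098594 mol
mass O = 0.7651 − (0.47352 + 0.074530 + 0.13810) = 0.078951 g → mol O = 0.078951 ÷ 15.999 = 0.0049348 mol
Divide by the smallest (0.0049348 mol): C 7.989, H 14.983, N 1.998, O 1.000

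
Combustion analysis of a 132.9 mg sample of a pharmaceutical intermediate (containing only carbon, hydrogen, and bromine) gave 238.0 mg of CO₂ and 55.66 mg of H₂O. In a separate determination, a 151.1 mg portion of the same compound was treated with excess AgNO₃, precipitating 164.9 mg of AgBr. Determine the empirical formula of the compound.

mol C = 0.2380 g CO₂ ÷ 44.009 g/mol = 0.0054080 mol
mol H = 2 × 0.05566 g H₂O ÷ 18.015 g/mol = 0.0061793 mol
From the AgBr data: mol Br per gram of compound = (0.1649 ÷ 187.772) ÷ 0.1511 = 0.0058120 mol/g, so in the 0.1329 g combustion sample mol Br = 0.00077241 mol
Divide by the smallest (0.00077241 mol): C 7.001, H 8.000, Br 1.000

C7H8Br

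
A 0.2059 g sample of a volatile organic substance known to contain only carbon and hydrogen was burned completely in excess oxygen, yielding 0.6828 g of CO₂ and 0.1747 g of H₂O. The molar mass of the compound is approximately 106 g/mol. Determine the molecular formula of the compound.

mol C = 0.6828 g CO₂ ÷ 44.009 g/mol = 0.015515 mol
mol H = 2 × 0.1747 g H₂O ÷ 18.015 g/mol = 0.019395 mol
Divide by the smallest (0.015515 mol): C 1.000, H 1.250
Multiplying each by 4 gives whole numbers: C 4.00, H 5.00
Empirical formula: C4H5
Empirical-formula mass = 53.08 g/mol; 106 ÷ 53.08 ≈ 2, so the molecular formula is C8H10.

C8H10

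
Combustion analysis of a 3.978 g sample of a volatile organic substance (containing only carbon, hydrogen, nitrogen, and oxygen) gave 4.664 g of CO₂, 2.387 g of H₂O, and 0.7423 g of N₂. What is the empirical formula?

C2H5NO2

mol C = 4.664 g CO₂ ÷ 44.009 g/mol = 0.10598 mol
mol H = 2 × 2.387 g H₂O ÷ 18.015 g/mol = 0.26500 mol
mol N = 2 × 0.7423 g N₂ ÷ 28.014 g/mol = 0.052995 mol
mass O = 3.978 − (1.2729 + 0.26712 + 0.74230) = 1.6957 g → mol O = 1.6957 ÷ 15.999 = 0.10599 mol
Divide by the smallest (0.052995 mol): C 2.000, H 5.001, N 1.000, O 2.000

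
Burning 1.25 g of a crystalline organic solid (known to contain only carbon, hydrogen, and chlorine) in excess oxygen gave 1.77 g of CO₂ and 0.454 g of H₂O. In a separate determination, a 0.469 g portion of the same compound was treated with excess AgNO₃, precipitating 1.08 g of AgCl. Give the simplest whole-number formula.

mol C = 1.77 g CO₂ ÷ 44.009 g/mol = 0.04022 mol
mol H = 2 × 0.454 g H₂O ÷ 18.015 g/mol = 0.05040 mol
From the AgCl data: mol Cl per gram of compound = (1.08 ÷ 143.318) ÷ 0.469 = 0.01607 mol/g, so in the 1.25 g combustion sample mol Cl = 0.02008 mol
Divide by the smallest (0.02008 mol): C 2.002, H 2.510, Cl 1.000
Multiplying each by 2 gives whole numbers: C 4.00, H 5.02, Cl 2.00

C4H5Cl2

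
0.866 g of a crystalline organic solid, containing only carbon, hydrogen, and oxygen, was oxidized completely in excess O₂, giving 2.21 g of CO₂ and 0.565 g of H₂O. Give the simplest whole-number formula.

C4H5O

mol C = 2.21 g CO₂ ÷ 44.009 g/mol = 0.05022 mol
mol H = 2 × 0.565 g H₂O ÷ 18.015 g/mol = 0.06273 mol
mass O = 0.866 − (0.6032 + 0.06323) = 0.1996 g → mol O = 0.1996 ÷ 15.999 = 0.01248 mol
Divide by the smallest (0.01248 mol): C 4.025, H 5.027, O 1.000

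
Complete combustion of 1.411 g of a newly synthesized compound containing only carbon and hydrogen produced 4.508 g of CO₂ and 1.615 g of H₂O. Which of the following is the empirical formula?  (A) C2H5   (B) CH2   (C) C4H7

mol C = 4.508 g CO₂ ÷ 44.009 g/mol = 0.10243 mol
mol H = 2 × 1.615 g H₂O ÷ 18.015 g/mol = 0.17930 mol
Divide by the smallest (0.10243 mol): C 1.000, H 1.750
Multiplying each by 4 gives whole numbers: C 4.00, H 7.00

(C) C4H7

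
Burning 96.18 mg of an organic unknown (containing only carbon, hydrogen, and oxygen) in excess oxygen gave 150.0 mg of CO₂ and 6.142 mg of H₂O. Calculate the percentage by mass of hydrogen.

mol C = 0.1500 g CO₂ ÷ 44.009 g/mol = 0.0034084 mol
mol H = 2 × 0.006142 g H₂O ÷ 18.015 g/mol = 0.00068188 mol
mass O = 0.09618 − (0.040938 + 0.00068733) = 0.054554 g → mol O = 0.054554 ÷ 15.999 = 0.0034099 mol
mass % H = 0.00068733 g ÷ 0.09618 g × 100%

0.71%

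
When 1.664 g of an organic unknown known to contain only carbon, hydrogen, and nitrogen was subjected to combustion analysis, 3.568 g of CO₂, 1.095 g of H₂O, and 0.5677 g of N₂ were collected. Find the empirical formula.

mol C = 3.568 g CO₂ ÷ 44.009 g/mol = 0.081074 mol
mol H = 2 × 1.095 g H₂O ÷ 18.015 g/mol = 0.12157 mol
mol N = 2 × 0.5677 g N₂ ÷ 28.014 g/mol = 0.040530 mol
Divide by the smallest (0.040530 mol): C 2.000, H 2.999, N 1.000

C2H3N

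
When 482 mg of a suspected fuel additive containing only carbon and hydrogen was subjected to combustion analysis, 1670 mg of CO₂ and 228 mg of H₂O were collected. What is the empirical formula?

C3H2

mol C = 1.67 g CO₂ ÷ 44.009 g/mol = 0.03795 mol
mol H = 2 × 0.228 g H₂O ÷ 18.015 g/mol = 0.02531 mol
Divide by the smallest (0.02531 mol): C 1.499, H 1.000
Multiplying each by 2 gives whole numbers: C 3.00, H 2.00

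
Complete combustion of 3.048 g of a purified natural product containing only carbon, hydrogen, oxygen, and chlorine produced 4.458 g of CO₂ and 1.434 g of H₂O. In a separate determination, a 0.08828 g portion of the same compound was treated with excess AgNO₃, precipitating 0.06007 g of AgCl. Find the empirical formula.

C7H11ClO5

mol C = 4.458 g CO₂ ÷ 44.009 g/mol = 0.10130 mol
mol H = 2 × 1.434 g H₂O ÷ 18.015 g/mol = 0.15920 mol
From the AgCl data: mol Cl per gram of compound = (0.06007 ÷ 143.318) ÷ 0.08828 = 0.0047478 mol/g, so in the 3.048 g combustion sample mol Cl = 0.014471 mol
mass O = 3.048 − (1.2167 + 0.16047 + 0.51301) = 1.1578 g → mol O = 1.1578 ÷ 15.999 = 0.072369 mol
Divide by the smallest (0.014471 mol): C 7.000, H 11.001, Cl 1.000, O 5.001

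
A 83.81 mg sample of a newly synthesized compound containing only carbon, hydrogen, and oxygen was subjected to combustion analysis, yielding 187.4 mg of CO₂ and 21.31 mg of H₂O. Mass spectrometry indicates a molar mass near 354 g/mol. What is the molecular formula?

mol C = 0.1874 g CO₂ ÷ 44.009 g/mol = 0.0042582 mol
mol H = 2 × 0.02131 g H₂O ÷ 18.015 g/mol = 0.0023658 mol
mass O = 0.08381 − (0.051145 + 0.0023847) = 0.030280 g → mol O = 0.030280 ÷ 15.999 = 0.0018926 mol
Divide by the smallest (0.0018926 mol): C 2.250, H 1.250, O 1.000
Multiplying each by 4 gives whole numbers: C 9.00, H 5.00, O 4.00
Empirical formula: C9H5O4
Empirical-formula mass = 177.13 g/mol; 354 ÷ 177.13 ≈ 2, so the molecular formula is C18H10O8.

C18H10O8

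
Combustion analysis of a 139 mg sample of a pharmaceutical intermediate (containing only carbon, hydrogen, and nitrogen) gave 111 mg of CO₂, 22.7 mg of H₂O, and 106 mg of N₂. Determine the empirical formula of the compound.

CHN3

mol C = 0.111 g CO₂ ÷ 44.009 g/mol = 0.002522 mol
mol H = 2 × 0.0227 g H₂O ÷ 18.015 g/mol = 0.002520 mol
mol N = 2 × 0.106 g N₂ ÷ 28.014 g/mol = 0.007568 mol
Divide by the smallest (0.002520 mol): C 1.001, H 1.000, N 3.003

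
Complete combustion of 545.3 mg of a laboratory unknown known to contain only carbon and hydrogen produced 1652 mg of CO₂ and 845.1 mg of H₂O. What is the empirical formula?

mol C = 1.652 g CO₂ ÷ 44.009 g/mol = 0.037538 mol
mol H = 2 × 0.8451 g H₂O ÷ 18.015 g/mol = 0.093822 mol
Divide by the smallest (0.037538 mol): C 1.000, H 2.499
Multiplying each by 2 gives whole numbers: C 2.00, H 5.00

C2H5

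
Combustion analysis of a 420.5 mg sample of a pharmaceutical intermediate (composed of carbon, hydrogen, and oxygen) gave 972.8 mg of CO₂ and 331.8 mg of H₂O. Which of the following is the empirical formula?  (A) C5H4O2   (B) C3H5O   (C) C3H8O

(B) C3H5O

mol C = 0.9728 g CO₂ ÷ 44.009 g/mol = 0.022105 mol
mol H = 2 × 0.3318 g H₂O ÷ 18.015 g/mol = 0.036836 mol
mass O = 0.4205 − (0.26550 + 0.037131) = 0.11787 g → mol O = 0.11787 ÷ 15.999 = 0.0073674 mol
Divide by the smallest (0.0073674 mol): C 3.000, H 5.000, O 1.000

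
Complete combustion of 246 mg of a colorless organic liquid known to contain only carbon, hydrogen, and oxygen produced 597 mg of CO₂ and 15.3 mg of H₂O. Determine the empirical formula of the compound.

mol C = 0.597 g CO₂ ÷ 44.009 g/mol = 0.01357 mol
mol H = 2 × 0.0153 g H₂O ÷ 18.015 g/mol = 0.001699 mol
mass O = 0.246 − (0.1629 + 0.001712) = 0.08135 g → mol O = 0.08135 ÷ 15.999 = 0.005085 mol
Divide by the smallest (0.001699 mol): C 7.986, H 1.000, O 2.994

C8HO3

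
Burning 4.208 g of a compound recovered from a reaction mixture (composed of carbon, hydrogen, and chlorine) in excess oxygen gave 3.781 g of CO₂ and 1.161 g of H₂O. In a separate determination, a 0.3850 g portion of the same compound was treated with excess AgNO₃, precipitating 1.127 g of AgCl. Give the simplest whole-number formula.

mol C = 3.781 g CO₂ ÷ 44.009 g/mol = 0.085914 mol
mol H = 2 × 1.161 g H₂O ÷ 18.015 g/mol = 0.12889 mol
From the AgCl data: mol Cl per gram of compound = (1.127 ÷ 143.318) ÷ 0.3850 = 0.020425 mol/g, so in the 4.208 g combustion sample mol Cl = 0.085948 mol
Divide by the smallest (0.085914 mol): C 1.000, H 1.500, Cl 1.000
Multiplying each by 2 gives whole numbers: C 2.00, H 3.00, Cl 2.00

C2H3Cl2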